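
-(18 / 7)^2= -6.61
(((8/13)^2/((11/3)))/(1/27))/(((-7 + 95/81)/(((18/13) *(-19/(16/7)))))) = 5.51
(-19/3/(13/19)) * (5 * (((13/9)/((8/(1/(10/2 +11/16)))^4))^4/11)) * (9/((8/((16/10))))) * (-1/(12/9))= 0.00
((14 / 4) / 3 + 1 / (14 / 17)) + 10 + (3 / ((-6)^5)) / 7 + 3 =279071 / 18144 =15.38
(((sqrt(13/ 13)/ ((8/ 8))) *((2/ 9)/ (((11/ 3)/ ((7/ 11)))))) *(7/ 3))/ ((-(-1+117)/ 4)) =-98/ 31581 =-0.00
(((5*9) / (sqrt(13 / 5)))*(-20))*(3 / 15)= -180*sqrt(65) / 13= -111.63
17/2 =8.50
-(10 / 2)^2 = -25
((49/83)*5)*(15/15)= 245/83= 2.95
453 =453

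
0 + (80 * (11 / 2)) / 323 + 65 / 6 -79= -129467 / 1938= -66.80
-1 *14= -14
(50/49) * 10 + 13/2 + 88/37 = 69193/3626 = 19.08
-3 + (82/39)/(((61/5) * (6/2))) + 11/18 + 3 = 3181/4758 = 0.67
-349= -349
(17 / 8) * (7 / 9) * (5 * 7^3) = 2834.51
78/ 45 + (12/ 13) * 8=1778/ 195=9.12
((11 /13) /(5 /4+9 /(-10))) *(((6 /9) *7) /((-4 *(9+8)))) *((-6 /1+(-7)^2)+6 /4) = -4895 /663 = -7.38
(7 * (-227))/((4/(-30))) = 23835/2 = 11917.50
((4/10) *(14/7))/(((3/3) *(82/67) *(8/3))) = 0.25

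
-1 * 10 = -10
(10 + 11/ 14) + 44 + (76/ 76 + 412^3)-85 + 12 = 979083151/ 14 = 69934510.79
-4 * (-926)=3704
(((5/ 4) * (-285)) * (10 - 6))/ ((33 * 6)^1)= -475/ 66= -7.20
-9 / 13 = -0.69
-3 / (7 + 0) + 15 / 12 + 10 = 303 / 28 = 10.82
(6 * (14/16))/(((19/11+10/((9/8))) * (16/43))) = 89397/67264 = 1.33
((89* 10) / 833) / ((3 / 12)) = 3560 / 833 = 4.27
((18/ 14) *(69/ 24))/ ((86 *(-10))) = -207/ 48160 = -0.00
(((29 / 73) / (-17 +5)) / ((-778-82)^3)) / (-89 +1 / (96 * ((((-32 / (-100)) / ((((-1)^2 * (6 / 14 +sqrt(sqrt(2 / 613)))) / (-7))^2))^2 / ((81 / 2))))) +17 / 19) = 7176253962764944363376 / (58765611375 * (-206717791101642825654272 +11875 * (7 * 2^(1 / 4) * 613^(3 / 4) +1839)^4)) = -0.00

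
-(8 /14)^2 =-16 /49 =-0.33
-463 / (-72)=463 / 72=6.43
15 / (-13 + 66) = 0.28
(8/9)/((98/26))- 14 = -13.76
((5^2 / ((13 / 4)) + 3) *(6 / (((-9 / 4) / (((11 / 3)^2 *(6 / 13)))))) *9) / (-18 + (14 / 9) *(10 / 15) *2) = 3632904 / 36335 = 99.98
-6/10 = -3/5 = -0.60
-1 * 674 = -674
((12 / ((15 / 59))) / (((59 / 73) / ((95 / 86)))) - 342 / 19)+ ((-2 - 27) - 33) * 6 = -325.49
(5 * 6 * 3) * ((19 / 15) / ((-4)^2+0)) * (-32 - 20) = -741 / 2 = -370.50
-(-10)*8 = 80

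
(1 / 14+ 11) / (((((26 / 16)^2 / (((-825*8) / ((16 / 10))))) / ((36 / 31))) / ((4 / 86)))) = -47520000 / 50869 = -934.16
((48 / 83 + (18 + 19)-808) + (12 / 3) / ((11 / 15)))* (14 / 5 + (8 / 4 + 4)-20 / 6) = -3818002 / 913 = -4181.82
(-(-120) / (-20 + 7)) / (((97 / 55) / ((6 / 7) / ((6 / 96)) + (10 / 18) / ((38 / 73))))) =-38925700 / 503139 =-77.37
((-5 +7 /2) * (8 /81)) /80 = -1 /540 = -0.00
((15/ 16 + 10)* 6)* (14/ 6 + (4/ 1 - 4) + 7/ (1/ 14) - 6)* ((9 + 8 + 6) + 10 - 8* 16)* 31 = -145851125/ 8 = -18231390.62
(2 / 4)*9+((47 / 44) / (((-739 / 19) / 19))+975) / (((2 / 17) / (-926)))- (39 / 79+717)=-19704554187071 / 2568764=-7670830.87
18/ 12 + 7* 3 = 45/ 2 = 22.50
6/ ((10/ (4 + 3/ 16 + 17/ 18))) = 739/ 240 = 3.08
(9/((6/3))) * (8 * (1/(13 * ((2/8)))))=11.08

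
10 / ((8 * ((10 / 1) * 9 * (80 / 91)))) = 91 / 5760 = 0.02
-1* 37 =-37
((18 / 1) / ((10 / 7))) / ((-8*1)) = -63 / 40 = -1.58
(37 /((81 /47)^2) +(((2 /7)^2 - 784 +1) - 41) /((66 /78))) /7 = -137.32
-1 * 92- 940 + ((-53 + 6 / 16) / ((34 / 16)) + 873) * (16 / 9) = 72824 / 153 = 475.97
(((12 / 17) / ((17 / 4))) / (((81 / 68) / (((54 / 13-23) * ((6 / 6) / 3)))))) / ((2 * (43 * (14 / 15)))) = -2800 / 256581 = -0.01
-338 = -338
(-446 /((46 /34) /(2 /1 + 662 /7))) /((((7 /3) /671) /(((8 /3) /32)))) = -859791218 /1127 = -762902.59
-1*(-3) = 3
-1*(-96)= 96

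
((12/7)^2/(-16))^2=81/2401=0.03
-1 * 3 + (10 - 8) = -1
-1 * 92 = -92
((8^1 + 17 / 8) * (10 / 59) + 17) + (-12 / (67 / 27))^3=-6698414693 / 70980068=-94.37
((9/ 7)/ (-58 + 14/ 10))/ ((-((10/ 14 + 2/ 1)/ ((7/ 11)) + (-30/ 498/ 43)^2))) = 1337464905/ 251133565514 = 0.01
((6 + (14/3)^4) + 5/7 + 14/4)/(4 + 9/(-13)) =146.47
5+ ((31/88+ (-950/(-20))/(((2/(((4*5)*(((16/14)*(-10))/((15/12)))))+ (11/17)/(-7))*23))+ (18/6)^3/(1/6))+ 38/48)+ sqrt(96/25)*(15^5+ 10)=3541525205/23902428+ 607508*sqrt(6)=1488232.78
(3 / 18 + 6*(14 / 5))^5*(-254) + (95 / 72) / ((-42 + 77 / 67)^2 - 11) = -807253714031377094323 / 2260443712500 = -357121794.08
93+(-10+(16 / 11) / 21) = 19189 / 231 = 83.07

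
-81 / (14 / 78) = -451.29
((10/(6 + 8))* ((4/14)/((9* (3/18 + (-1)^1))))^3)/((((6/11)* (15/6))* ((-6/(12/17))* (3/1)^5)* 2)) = 704/100425126375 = 0.00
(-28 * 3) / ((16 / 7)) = -36.75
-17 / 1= -17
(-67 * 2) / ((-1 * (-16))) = -67 / 8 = -8.38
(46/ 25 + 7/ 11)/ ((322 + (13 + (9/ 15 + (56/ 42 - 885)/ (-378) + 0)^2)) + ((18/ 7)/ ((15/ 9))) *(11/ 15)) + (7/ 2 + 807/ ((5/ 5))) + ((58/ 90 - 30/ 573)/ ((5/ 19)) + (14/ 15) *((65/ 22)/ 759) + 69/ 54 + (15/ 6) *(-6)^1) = 1059209871623556153749/ 1325605502292783525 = 799.04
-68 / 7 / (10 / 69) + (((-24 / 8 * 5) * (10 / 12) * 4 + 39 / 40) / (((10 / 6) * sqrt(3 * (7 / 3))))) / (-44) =-2346 / 35 + 5883 * sqrt(7) / 61600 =-66.78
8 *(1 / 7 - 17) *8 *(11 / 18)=-41536 / 63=-659.30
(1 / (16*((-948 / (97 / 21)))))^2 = 9409 / 101460086784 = 0.00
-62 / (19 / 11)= -682 / 19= -35.89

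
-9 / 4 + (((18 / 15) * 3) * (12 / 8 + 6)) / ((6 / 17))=297 / 4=74.25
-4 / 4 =-1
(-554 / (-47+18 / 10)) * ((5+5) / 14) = 6925 / 791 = 8.75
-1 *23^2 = -529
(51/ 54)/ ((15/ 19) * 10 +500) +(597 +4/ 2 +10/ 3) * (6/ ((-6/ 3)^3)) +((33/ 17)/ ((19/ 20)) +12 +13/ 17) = -6128641874/ 14026275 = -436.94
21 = 21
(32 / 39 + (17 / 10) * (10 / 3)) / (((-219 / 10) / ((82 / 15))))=-1.62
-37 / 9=-4.11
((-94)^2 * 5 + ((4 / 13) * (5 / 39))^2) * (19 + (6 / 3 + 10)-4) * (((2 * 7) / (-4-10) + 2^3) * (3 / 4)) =6262515.22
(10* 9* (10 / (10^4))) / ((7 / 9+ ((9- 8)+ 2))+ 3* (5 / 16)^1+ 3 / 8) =324 / 18325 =0.02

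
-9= -9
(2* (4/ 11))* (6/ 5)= 48/ 55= 0.87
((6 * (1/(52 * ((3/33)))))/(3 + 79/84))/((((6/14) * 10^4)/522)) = 422037/10757500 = 0.04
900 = 900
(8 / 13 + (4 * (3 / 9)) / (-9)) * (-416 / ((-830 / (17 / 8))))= 5576 / 11205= 0.50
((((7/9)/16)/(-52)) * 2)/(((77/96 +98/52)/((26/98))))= -13/70413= -0.00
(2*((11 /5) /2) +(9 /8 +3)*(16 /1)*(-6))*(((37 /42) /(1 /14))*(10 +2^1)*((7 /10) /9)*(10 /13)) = -2039884 /585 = -3486.98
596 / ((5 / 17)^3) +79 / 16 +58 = 46976243 / 2000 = 23488.12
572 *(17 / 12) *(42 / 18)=17017 / 9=1890.78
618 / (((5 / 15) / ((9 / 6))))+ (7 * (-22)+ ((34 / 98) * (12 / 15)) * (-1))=643547 / 245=2626.72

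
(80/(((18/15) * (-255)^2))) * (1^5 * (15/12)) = 10/7803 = 0.00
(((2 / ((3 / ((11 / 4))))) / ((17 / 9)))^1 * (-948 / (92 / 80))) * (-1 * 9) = 2815560 / 391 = 7200.92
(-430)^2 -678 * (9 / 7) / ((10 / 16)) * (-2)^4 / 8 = 182110.51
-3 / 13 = -0.23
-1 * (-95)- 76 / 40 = 93.10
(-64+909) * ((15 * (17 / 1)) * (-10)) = -2154750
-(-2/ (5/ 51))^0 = -1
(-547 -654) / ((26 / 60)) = -36030 / 13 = -2771.54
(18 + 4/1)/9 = 2.44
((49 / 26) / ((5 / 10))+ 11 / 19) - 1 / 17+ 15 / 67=1269722 / 281333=4.51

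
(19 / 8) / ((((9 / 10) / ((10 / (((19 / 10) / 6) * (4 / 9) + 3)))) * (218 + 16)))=2375 / 66144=0.04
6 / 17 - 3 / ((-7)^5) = 100893 / 285719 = 0.35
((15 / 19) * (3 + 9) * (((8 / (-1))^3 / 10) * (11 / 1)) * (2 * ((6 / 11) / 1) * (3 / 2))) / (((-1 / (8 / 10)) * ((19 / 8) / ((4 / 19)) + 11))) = 21233664 / 67735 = 313.48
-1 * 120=-120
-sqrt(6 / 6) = -1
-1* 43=-43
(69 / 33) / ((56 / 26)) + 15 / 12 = 171 / 77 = 2.22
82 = 82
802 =802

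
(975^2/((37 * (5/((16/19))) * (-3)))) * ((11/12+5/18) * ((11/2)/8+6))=-97196125/8436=-11521.59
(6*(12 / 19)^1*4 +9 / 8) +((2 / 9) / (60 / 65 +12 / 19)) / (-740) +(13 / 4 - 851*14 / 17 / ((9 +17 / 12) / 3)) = -182.30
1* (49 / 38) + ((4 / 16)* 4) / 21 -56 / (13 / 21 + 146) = 2346845 / 2457042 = 0.96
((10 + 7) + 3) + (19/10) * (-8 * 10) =-132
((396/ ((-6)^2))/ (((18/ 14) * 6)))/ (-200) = -77/ 10800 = -0.01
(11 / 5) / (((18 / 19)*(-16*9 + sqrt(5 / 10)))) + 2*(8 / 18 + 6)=24023084 / 1866195 - 209*sqrt(2) / 3732390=12.87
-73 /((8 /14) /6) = -1533 /2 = -766.50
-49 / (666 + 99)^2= -49 / 585225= -0.00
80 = 80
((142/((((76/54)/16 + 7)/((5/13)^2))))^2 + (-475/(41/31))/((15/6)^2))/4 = -33404299541269/2744780674961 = -12.17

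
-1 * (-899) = 899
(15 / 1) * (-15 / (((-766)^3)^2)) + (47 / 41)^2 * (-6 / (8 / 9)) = -3012118867719195665697 / 339578613861540652096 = -8.87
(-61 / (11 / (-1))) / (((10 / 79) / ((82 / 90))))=197579 / 4950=39.91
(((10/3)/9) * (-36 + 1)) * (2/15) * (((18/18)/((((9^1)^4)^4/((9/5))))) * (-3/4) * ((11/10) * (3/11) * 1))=7/18530201888518410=0.00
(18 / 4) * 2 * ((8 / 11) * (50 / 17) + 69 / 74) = 382527 / 13838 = 27.64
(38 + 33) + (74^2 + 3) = 5550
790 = 790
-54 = -54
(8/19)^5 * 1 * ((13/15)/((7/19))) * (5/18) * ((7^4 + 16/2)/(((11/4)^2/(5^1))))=13.77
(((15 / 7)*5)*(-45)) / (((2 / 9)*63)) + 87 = 5151 / 98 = 52.56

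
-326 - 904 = -1230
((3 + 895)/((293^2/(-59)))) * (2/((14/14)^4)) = -1.23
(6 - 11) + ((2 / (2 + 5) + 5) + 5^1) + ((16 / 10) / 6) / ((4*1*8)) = 4447 / 840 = 5.29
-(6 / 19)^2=-36 / 361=-0.10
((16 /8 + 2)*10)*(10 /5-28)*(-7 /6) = 3640 /3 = 1213.33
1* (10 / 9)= 10 / 9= 1.11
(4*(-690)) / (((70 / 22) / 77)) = -66792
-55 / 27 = -2.04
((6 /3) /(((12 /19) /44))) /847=38 /231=0.16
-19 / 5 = -3.80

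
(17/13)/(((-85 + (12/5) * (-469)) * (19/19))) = -85/78689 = -0.00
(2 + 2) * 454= 1816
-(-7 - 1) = 8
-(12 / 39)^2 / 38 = -8 / 3211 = -0.00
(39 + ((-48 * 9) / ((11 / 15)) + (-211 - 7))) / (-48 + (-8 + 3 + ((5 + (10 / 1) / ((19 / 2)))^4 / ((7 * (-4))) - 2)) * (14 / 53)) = 116714705674 / 9498684679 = 12.29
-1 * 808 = -808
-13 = -13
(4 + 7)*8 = 88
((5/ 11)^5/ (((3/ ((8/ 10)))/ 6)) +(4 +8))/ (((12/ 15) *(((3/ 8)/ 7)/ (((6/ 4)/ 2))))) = 33908210/ 161051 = 210.54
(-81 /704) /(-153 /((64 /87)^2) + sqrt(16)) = 5184 /12558403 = 0.00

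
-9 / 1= -9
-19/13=-1.46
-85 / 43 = -1.98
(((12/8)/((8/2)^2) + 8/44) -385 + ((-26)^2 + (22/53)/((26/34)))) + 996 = 1287.82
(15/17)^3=3375/4913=0.69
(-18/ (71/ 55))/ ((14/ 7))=-495/ 71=-6.97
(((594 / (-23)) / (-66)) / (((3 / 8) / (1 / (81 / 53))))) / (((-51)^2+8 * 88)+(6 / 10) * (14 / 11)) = 23320 / 112908357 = 0.00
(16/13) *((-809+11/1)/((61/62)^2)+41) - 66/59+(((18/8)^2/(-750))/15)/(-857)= -3632238078384149/3762898460000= -965.28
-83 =-83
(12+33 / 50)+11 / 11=683 / 50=13.66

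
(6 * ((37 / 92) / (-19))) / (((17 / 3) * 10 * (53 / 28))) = -2331 / 1968685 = -0.00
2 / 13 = 0.15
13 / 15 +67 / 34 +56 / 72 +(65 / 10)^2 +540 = 1792747 / 3060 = 585.87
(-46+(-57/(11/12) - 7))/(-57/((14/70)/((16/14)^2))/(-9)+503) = -0.21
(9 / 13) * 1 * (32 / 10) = 144 / 65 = 2.22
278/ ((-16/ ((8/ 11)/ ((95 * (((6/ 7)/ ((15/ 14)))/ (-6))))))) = 417/ 418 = 1.00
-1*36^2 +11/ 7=-9061/ 7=-1294.43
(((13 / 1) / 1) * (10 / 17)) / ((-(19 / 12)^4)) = -2695680 / 2215457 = -1.22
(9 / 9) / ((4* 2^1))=1 / 8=0.12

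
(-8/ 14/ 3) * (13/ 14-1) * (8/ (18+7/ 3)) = 0.01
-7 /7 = -1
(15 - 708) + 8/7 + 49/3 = -14186/21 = -675.52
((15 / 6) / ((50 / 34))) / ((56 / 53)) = 901 / 560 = 1.61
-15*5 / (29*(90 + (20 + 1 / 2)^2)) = -300 / 59189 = -0.01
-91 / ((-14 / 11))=143 / 2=71.50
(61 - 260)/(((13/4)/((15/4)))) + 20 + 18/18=-2712/13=-208.62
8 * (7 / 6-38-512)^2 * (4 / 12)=21687698 / 27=803248.07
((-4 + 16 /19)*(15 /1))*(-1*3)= 2700 /19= 142.11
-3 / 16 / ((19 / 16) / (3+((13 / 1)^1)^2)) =-516 / 19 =-27.16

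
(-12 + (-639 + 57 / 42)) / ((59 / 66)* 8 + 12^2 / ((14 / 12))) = -300135 / 60328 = -4.98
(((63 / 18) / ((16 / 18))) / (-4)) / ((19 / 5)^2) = -1575 / 23104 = -0.07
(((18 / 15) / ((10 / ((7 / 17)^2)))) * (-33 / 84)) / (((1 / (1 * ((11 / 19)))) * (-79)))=2541 / 43378900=0.00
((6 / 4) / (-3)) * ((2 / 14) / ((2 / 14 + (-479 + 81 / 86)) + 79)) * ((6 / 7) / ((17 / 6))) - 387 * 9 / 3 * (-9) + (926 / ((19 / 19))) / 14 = 33388491438 / 3175277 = 10515.14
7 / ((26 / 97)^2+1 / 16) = 1053808 / 20225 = 52.10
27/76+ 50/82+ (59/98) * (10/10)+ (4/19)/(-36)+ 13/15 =16681421/6870780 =2.43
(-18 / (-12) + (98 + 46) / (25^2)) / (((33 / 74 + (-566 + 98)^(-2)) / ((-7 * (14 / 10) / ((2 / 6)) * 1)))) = -1288360166184 / 11293540625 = -114.08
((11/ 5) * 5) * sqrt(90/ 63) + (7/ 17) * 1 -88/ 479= 1857/ 8143 + 11 * sqrt(70)/ 7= 13.38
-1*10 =-10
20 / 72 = 5 / 18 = 0.28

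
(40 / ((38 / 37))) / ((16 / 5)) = 925 / 76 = 12.17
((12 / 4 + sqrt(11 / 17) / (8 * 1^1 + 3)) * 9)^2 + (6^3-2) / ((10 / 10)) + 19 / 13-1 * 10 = 486 * sqrt(187) / 187 + 2272729 / 2431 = 970.43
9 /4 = 2.25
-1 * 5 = -5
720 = 720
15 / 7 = 2.14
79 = 79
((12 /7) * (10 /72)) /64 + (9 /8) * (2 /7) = 437 /1344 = 0.33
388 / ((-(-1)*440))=97 / 110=0.88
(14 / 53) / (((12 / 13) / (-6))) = -91 / 53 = -1.72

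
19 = 19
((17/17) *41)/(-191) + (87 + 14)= 19250/191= 100.79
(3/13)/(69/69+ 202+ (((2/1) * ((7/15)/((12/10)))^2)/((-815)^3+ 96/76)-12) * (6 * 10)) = -833127452181/1866483202157197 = -0.00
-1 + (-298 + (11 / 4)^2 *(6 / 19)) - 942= -188269 / 152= -1238.61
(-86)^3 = -636056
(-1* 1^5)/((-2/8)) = 4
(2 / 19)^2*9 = 36 / 361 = 0.10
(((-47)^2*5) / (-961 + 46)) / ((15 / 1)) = -2209 / 2745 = -0.80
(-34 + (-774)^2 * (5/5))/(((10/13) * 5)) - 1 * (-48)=3894973/25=155798.92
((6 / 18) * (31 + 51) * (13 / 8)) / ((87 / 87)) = 44.42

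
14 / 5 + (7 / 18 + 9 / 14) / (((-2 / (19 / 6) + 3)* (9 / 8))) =81322 / 25515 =3.19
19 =19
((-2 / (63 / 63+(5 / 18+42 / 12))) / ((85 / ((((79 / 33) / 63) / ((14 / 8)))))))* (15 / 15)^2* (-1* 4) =2528 / 5910135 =0.00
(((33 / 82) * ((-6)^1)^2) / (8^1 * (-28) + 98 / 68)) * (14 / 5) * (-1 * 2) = 80784 / 221605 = 0.36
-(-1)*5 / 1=5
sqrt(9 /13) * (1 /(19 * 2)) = 3 * sqrt(13) /494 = 0.02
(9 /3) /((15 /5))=1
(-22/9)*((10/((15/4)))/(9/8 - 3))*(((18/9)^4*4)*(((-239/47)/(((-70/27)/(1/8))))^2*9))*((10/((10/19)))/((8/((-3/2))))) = -5802008454/13530125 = -428.82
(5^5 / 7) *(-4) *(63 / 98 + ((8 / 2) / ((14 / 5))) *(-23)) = 2818750 / 49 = 57525.51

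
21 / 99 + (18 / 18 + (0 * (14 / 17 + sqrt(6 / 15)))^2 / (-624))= 40 / 33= 1.21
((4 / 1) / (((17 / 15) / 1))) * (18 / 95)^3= 69984 / 2915075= 0.02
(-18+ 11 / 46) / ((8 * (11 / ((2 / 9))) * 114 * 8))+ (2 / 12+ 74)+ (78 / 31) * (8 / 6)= 2101250699 / 27105408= 77.52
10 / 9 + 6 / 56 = 307 / 252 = 1.22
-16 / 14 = -1.14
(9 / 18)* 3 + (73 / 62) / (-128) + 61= 495927 / 7936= 62.49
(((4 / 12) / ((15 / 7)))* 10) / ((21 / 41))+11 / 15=509 / 135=3.77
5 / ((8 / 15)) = 75 / 8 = 9.38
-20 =-20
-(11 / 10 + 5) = -61 / 10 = -6.10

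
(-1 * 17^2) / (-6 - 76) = 289 / 82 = 3.52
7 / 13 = 0.54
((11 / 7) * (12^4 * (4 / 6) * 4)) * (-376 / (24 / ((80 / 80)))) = -9529344 / 7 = -1361334.86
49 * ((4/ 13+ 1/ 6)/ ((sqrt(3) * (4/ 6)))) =20.13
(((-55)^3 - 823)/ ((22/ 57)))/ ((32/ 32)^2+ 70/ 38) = -30179239/ 198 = -152420.40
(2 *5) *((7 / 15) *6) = 28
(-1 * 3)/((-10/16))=24/5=4.80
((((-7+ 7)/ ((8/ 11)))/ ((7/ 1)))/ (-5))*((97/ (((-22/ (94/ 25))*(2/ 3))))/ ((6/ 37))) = 0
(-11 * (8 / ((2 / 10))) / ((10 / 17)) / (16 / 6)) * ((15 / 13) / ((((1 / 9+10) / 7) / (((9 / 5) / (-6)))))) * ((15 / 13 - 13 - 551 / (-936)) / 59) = -53201313 / 4147936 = -12.83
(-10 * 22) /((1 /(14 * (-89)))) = 274120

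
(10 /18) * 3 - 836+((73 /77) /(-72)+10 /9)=-513273 /616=-833.24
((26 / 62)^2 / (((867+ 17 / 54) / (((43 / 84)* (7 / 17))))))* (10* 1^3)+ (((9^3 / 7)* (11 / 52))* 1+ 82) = 5794760794385 / 55702439156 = 104.03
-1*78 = -78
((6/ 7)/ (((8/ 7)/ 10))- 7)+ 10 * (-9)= -179/ 2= -89.50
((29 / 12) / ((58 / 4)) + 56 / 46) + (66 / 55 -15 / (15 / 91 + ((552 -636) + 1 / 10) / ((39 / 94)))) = 126472462 / 47576535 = 2.66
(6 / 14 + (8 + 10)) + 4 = 157 / 7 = 22.43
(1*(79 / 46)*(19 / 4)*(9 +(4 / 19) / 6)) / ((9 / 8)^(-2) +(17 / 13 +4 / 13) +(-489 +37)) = -14280435 / 87109832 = -0.16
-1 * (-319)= 319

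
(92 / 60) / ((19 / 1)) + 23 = 6578 / 285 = 23.08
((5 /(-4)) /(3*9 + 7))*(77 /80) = -77 /2176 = -0.04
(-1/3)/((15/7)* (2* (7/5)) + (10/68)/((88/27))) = -2992/54261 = -0.06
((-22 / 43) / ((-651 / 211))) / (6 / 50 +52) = 116050 / 36474879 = 0.00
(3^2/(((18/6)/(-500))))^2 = 2250000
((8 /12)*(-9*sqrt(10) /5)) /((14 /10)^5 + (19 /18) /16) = -1080000*sqrt(10) /4899791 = -0.70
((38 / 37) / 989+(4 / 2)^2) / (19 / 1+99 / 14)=409948 / 2671289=0.15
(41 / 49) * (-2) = -82 / 49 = -1.67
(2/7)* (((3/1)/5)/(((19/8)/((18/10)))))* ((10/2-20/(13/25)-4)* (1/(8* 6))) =-4383/43225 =-0.10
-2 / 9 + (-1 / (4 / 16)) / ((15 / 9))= -118 / 45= -2.62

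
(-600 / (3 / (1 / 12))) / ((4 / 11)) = -275 / 6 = -45.83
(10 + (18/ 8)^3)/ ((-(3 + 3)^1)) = -1369/ 384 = -3.57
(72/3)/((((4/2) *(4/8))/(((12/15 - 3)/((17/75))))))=-232.94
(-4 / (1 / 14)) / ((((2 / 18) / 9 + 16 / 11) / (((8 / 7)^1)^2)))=-456192 / 9149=-49.86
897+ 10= 907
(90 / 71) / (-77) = -90 / 5467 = -0.02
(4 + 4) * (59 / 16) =59 / 2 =29.50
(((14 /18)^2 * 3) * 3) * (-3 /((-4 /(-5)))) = -245 /12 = -20.42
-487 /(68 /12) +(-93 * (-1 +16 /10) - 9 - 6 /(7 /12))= -95811 /595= -161.03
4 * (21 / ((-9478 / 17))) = -102 / 677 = -0.15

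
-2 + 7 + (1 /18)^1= 91 /18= 5.06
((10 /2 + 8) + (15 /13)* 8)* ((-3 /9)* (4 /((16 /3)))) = -289 /52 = -5.56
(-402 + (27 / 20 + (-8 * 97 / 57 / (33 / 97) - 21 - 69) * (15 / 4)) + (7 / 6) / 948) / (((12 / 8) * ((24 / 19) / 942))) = -828881493563 / 1877040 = -441589.68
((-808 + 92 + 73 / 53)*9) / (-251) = 340875 / 13303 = 25.62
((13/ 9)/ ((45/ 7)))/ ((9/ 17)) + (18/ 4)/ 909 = 316139/ 736290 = 0.43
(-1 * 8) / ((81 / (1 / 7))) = -8 / 567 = -0.01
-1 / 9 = -0.11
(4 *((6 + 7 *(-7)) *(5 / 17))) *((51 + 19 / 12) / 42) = -135665 / 2142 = -63.34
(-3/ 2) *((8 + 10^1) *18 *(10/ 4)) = -1215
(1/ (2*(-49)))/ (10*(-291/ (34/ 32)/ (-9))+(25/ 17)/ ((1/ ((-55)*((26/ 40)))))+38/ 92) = -2346/ 57972047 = -0.00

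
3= 3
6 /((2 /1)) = 3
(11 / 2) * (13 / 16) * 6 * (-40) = -2145 / 2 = -1072.50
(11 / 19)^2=121 / 361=0.34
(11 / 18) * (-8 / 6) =-22 / 27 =-0.81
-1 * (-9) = 9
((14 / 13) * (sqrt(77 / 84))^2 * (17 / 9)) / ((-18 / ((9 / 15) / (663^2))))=-77 / 544548420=-0.00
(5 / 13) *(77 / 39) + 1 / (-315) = 40256 / 53235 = 0.76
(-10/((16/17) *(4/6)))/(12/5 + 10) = -1275/992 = -1.29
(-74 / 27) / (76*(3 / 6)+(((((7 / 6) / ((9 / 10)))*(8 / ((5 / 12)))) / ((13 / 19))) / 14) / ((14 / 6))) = -3367 / 48051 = -0.07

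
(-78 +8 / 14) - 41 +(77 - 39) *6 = 767 / 7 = 109.57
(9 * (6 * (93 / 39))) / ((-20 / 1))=-837 / 130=-6.44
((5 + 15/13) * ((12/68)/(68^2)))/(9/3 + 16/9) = 135/2746367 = 0.00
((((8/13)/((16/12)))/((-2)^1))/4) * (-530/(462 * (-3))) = -265/12012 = -0.02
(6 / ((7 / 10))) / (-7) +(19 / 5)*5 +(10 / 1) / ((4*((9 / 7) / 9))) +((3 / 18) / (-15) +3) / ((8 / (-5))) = 235723 / 7056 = 33.41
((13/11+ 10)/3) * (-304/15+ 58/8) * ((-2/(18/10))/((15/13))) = 37843/810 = 46.72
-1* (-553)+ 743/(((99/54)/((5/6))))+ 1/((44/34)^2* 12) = 890.78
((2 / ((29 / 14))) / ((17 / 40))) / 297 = 1120 / 146421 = 0.01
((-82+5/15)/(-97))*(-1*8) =-1960/291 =-6.74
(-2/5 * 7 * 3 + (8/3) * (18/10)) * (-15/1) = 54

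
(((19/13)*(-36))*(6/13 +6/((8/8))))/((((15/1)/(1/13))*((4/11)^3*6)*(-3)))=177023/87880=2.01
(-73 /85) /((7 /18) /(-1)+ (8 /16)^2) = 2628 /425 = 6.18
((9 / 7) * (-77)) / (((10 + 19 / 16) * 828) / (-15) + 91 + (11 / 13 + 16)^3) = -4350060 / 186932573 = -0.02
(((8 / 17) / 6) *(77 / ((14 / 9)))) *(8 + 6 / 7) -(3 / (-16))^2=1046481 / 30464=34.35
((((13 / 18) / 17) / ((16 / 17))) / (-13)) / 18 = -1 / 5184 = -0.00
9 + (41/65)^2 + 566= 575.40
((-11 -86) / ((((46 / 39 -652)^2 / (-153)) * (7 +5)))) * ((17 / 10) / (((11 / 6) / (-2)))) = -383743737 / 70867051640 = -0.01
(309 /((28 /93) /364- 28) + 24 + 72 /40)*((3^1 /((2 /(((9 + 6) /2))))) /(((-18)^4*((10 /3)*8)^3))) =416479 /4991533056000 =0.00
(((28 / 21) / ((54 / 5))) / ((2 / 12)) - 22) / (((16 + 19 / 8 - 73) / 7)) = 32144 / 11799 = 2.72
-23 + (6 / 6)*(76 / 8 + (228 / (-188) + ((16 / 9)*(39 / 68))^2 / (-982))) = -1766343941 / 120046554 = -14.71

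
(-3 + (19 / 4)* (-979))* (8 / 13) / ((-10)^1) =18613 / 65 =286.35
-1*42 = -42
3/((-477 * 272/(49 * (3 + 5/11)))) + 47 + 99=34727213/237864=146.00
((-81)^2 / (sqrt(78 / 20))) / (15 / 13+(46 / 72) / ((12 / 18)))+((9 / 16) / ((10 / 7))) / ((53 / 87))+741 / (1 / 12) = 52488 * sqrt(390) / 659+75409641 / 8480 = 10465.57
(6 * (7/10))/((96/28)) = 49/40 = 1.22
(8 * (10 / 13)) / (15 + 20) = 16 / 91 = 0.18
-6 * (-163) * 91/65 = 6846/5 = 1369.20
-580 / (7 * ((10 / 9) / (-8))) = 4176 / 7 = 596.57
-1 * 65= -65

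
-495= -495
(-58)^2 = 3364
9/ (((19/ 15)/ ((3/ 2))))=405/ 38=10.66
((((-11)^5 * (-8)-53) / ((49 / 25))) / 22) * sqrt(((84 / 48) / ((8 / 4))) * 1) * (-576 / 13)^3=-769401483264000 * sqrt(14) / 1184183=-2431074203.27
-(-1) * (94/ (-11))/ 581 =-94/ 6391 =-0.01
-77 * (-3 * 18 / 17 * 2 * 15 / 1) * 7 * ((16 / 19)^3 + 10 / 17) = 120692685960 / 1982251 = 60886.68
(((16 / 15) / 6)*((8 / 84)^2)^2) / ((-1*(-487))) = 128 / 4262051115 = 0.00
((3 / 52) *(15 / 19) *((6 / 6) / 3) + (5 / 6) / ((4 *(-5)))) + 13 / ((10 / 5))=38375 / 5928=6.47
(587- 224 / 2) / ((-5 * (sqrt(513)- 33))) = 95 * sqrt(57) / 192 + 1045 / 192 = 9.18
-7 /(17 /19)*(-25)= 3325 /17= 195.59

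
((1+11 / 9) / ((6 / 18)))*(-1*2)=-40 / 3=-13.33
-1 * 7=-7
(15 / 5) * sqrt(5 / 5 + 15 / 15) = 3 * sqrt(2) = 4.24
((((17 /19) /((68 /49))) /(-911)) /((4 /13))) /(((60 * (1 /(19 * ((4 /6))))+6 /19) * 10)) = -637 /13992960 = -0.00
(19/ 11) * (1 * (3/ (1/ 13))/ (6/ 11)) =247/ 2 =123.50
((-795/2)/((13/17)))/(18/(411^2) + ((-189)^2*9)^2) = -253663035/50436706303985326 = -0.00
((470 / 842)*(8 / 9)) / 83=1880 / 314487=0.01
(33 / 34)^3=35937 / 39304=0.91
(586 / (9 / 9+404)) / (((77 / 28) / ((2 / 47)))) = 0.02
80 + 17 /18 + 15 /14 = 5167 /63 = 82.02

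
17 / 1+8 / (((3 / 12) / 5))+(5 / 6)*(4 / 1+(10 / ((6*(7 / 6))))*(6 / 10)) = 3802 / 21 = 181.05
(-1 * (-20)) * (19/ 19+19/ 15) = 136/ 3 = 45.33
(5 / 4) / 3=5 / 12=0.42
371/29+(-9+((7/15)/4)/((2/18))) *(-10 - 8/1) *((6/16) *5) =281.11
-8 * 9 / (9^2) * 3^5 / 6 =-36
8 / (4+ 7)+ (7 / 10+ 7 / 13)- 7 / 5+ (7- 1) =9389 / 1430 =6.57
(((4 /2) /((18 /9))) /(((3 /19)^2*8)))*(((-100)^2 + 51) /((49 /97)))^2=1984927094.41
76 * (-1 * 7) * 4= -2128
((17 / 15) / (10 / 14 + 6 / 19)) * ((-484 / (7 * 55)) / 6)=-7106 / 30825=-0.23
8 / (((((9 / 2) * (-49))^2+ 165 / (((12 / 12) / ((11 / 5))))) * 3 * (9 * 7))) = 32 / 37031337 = 0.00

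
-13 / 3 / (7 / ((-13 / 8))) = 169 / 168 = 1.01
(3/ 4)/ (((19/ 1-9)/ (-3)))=-9/ 40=-0.22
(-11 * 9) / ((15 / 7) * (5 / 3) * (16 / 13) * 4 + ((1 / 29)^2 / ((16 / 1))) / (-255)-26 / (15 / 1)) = -30912401520 / 4948820677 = -6.25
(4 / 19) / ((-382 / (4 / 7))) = -8 / 25403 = -0.00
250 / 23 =10.87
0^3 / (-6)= 0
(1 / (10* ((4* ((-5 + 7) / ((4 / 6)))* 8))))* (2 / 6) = 1 / 2880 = 0.00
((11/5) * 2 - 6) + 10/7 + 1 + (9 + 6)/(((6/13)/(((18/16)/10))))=5023/1120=4.48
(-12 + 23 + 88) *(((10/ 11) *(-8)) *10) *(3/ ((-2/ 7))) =75600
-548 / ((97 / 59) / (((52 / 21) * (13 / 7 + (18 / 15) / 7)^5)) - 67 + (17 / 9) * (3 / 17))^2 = -151118371787366663570388783168 / 1224904789703461100734190475625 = -0.12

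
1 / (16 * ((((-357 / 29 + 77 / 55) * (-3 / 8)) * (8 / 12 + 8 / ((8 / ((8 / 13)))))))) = 377 / 31640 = 0.01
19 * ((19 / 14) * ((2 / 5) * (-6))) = -2166 / 35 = -61.89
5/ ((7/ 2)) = 10/ 7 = 1.43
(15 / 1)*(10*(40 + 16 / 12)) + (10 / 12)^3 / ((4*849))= 4547923325 / 733536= 6200.00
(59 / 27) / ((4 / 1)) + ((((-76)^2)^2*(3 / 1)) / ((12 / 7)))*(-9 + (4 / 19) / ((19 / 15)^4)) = -1068434405023 / 2052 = -520679534.61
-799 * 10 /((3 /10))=-79900 /3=-26633.33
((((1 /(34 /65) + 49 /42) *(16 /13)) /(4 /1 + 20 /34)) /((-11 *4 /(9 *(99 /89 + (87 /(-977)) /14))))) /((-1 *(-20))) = -211381503 /22630387780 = -0.01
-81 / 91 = -0.89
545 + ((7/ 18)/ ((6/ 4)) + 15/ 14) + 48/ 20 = 1037101/ 1890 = 548.73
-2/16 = -1/8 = -0.12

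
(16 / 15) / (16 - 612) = -4 / 2235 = -0.00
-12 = -12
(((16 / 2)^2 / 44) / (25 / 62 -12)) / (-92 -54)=496 / 577357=0.00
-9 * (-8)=72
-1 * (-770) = 770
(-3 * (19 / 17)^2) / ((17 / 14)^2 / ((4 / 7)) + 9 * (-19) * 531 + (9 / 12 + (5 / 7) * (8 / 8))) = 40432 / 979638617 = 0.00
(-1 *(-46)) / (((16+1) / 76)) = 3496 / 17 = 205.65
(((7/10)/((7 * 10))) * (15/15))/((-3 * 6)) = -1/1800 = -0.00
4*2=8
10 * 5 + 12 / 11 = 562 / 11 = 51.09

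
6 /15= 2 /5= 0.40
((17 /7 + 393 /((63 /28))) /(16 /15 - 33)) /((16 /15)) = -278925 /53648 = -5.20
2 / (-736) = -1 / 368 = -0.00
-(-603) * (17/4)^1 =10251/4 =2562.75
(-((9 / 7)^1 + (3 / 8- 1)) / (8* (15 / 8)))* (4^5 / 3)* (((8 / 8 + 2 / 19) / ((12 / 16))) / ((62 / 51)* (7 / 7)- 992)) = 161024 / 7200525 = 0.02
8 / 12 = 2 / 3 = 0.67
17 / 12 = 1.42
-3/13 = -0.23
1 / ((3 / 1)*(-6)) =-1 / 18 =-0.06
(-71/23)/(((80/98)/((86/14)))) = -21371/920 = -23.23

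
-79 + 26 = -53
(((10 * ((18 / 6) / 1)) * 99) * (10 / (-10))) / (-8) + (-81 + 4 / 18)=10457 / 36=290.47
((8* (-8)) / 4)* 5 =-80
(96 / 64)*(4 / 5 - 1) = -3 / 10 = -0.30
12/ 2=6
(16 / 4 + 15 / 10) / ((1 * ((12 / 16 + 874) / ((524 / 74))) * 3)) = 0.01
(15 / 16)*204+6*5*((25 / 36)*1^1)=2545 / 12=212.08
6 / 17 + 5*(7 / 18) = 703 / 306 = 2.30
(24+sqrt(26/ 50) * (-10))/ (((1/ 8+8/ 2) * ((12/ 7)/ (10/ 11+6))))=8512/ 363 - 2128 * sqrt(13)/ 1089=16.40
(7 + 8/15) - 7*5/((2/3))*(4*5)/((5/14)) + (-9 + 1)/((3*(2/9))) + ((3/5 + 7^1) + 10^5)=1455947/15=97063.13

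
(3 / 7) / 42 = 1 / 98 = 0.01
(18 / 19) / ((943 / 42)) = 756 / 17917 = 0.04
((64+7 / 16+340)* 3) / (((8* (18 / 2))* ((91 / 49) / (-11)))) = -166089 / 1664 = -99.81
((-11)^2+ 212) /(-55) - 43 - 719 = -42243 /55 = -768.05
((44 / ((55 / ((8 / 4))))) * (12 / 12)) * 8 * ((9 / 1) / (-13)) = -576 / 65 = -8.86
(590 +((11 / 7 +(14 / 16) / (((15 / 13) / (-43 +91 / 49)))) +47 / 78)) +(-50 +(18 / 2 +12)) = 1452289 / 2730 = 531.97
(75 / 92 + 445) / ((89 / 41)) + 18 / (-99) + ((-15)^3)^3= -3462516473706111 / 90068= -38443359169.81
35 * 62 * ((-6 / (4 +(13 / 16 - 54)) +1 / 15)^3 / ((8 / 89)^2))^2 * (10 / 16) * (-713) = -1184215094511536248196677505329529 / 1773682491929320224368640000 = -667659.01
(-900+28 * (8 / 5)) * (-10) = 8552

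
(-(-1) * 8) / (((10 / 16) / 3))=38.40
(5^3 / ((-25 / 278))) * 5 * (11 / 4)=-38225 / 2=-19112.50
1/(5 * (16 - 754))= -1/3690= -0.00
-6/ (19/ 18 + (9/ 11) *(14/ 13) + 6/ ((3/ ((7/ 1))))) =-0.38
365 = 365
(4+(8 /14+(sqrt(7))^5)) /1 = 32 /7+49 * sqrt(7) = 134.21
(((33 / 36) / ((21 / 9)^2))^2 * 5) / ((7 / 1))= 5445 / 268912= 0.02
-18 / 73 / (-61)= 18 / 4453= 0.00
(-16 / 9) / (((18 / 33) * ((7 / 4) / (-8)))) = 2816 / 189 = 14.90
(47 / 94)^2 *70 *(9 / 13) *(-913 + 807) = -1284.23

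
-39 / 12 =-13 / 4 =-3.25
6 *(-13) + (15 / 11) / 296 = -78.00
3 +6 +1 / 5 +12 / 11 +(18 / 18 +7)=1006 / 55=18.29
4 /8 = 0.50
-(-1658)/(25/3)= 4974/25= 198.96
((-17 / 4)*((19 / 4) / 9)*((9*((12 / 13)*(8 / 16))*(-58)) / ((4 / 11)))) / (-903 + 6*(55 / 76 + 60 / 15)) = -1957703 / 1152216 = -1.70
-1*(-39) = 39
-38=-38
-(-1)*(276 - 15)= 261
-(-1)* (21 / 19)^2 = 441 / 361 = 1.22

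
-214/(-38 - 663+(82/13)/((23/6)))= 0.31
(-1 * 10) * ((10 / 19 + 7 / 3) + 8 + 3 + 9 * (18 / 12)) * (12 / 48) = -68.40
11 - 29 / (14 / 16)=-155 / 7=-22.14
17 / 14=1.21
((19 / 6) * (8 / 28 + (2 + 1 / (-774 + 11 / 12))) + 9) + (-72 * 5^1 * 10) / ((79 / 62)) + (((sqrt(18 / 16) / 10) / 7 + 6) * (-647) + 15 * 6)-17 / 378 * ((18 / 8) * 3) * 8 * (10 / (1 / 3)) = -6683.74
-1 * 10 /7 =-10 /7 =-1.43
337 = 337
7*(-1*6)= -42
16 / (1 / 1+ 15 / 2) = 32 / 17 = 1.88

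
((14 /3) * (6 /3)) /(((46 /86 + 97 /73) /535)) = 4702222 /1755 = 2679.33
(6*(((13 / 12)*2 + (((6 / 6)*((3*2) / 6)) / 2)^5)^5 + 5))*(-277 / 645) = -127141846829887 / 876525649920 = -145.05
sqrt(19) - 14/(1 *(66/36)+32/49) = -4116/731+sqrt(19) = -1.27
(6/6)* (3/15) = 1/5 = 0.20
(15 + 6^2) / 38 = 51 / 38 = 1.34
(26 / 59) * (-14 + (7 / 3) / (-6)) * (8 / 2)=-13468 / 531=-25.36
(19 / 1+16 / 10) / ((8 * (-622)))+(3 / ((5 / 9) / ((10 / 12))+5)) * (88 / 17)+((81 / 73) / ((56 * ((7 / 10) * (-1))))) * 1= 69650145461 / 25719774640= 2.71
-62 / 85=-0.73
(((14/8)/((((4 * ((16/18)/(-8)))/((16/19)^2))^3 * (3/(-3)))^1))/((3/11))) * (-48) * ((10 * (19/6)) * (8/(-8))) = 98099527680/2476099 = 39618.58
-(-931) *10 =9310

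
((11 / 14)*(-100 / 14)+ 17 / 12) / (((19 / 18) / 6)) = -22203 / 931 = -23.85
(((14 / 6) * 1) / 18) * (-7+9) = 7 / 27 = 0.26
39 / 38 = 1.03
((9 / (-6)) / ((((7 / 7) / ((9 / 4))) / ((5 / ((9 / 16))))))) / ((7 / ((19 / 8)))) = -285 / 28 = -10.18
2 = 2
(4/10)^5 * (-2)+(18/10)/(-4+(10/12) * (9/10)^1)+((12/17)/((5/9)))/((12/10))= 334606/690625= 0.48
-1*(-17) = 17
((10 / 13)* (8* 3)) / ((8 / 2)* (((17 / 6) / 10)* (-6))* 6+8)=-300 / 533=-0.56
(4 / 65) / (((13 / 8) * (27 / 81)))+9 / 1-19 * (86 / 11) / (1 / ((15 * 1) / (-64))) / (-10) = 3350409 / 594880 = 5.63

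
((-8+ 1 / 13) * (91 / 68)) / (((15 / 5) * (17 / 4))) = -721 / 867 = -0.83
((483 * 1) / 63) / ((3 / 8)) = 184 / 9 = 20.44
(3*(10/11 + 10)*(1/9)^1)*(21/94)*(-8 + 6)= -1.62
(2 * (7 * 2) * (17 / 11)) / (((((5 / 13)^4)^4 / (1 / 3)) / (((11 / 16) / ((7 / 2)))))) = 11312082356114057297 / 915527343750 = 12355810.49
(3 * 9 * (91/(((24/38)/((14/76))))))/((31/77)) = 441441/248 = 1780.00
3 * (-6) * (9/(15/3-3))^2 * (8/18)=-162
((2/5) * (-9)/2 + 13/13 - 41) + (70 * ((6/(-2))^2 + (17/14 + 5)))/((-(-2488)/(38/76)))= -1034659/24880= -41.59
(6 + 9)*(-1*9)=-135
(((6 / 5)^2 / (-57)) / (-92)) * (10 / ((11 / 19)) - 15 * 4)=-282 / 24035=-0.01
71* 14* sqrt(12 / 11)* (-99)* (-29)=2980669.73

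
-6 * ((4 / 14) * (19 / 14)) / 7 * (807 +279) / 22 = -61902 / 3773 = -16.41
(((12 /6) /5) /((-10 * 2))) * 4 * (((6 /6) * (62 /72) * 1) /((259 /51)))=-527 /38850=-0.01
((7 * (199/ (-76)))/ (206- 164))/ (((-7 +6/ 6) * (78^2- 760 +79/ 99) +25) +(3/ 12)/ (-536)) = 586652/ 42914765587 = 0.00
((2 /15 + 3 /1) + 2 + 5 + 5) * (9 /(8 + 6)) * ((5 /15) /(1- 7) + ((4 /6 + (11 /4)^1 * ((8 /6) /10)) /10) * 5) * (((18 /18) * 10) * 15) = 18841 /28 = 672.89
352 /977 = 0.36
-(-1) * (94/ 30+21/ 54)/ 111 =317/ 9990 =0.03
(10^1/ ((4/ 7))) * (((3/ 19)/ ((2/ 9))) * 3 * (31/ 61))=87885/ 4636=18.96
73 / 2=36.50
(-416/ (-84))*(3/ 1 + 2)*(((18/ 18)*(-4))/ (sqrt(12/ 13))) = -1040*sqrt(39)/ 63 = -103.09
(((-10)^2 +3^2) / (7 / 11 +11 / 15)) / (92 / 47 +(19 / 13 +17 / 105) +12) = 104893425 / 20537072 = 5.11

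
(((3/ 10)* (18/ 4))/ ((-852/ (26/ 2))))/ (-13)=9/ 5680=0.00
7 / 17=0.41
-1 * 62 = -62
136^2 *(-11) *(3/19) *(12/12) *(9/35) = -5493312/665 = -8260.62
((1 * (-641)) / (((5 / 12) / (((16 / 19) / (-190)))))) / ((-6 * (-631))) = 10256 / 5694775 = 0.00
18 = 18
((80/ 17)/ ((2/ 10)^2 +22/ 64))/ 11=64000/ 57409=1.11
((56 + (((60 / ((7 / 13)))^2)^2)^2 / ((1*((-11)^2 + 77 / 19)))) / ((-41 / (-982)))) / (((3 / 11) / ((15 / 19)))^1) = 59174985944938619986512560 / 4490779979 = 13176995137070958.24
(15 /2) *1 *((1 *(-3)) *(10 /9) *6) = -150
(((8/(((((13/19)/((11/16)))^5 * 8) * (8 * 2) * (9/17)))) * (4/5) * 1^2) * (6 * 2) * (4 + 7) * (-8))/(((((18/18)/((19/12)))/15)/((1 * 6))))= -1416859015834097/97332232192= -14556.94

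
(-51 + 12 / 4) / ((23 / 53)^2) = -134832 / 529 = -254.88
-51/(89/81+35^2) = -0.04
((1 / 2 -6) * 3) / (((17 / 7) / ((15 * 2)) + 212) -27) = -3465 / 38867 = -0.09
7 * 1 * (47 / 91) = 47 / 13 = 3.62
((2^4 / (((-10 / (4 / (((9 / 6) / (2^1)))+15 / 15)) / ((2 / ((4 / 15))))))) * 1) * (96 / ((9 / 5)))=-4053.33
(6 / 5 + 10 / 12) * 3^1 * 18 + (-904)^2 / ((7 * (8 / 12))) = 6132963 / 35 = 175227.51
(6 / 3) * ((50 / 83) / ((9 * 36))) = 25 / 6723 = 0.00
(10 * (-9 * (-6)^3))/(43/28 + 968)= 181440/9049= 20.05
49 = 49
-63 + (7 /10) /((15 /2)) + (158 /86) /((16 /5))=-3216359 /51600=-62.33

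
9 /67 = 0.13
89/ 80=1.11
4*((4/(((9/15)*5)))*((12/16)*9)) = 36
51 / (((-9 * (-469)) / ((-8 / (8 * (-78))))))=17 / 109746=0.00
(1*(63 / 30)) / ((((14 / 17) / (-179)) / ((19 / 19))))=-9129 / 20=-456.45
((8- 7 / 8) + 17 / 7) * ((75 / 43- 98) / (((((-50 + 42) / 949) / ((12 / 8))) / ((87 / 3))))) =182824617495 / 38528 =4745240.28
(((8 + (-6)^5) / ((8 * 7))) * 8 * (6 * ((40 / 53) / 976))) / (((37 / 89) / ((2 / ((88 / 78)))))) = -21.95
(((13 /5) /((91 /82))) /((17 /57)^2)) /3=88806 /10115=8.78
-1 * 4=-4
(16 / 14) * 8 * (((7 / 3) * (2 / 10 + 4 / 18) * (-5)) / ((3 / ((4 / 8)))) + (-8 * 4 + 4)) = -21344 / 81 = -263.51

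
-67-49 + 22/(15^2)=-115.90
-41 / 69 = -0.59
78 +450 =528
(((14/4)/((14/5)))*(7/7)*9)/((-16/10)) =-225/32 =-7.03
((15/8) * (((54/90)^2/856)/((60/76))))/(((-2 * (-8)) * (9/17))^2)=5491/394444800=0.00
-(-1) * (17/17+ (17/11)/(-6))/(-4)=-49/264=-0.19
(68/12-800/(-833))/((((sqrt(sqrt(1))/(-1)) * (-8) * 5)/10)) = 16561/9996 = 1.66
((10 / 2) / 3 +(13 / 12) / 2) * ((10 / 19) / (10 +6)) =265 / 3648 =0.07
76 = 76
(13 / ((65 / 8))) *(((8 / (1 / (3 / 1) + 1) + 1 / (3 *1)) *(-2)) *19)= -5776 / 15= -385.07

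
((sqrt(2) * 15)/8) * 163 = 2445 * sqrt(2)/8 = 432.22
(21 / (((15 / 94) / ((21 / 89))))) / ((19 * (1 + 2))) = 4606 / 8455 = 0.54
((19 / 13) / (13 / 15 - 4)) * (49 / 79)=-13965 / 48269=-0.29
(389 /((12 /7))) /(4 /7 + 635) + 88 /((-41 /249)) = -1169056355 /2188908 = -534.08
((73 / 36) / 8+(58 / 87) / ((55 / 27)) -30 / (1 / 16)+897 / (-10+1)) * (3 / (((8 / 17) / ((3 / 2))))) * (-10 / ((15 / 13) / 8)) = 2027171341 / 5280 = 383933.97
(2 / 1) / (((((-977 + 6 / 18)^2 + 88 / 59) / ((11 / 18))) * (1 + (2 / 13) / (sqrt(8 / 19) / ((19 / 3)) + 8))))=480909 * sqrt(38) / 9757350336889988 + 6133167469 / 4878675168444994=0.00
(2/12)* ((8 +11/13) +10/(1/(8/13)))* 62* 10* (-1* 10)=-15500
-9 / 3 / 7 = -3 / 7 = -0.43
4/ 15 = 0.27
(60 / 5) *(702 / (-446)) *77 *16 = -5189184 / 223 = -23269.88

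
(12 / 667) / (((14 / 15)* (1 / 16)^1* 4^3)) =45 / 9338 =0.00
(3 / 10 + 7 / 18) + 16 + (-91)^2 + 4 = 373576 / 45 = 8301.69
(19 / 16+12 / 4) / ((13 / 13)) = 67 / 16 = 4.19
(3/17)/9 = 0.02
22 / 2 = 11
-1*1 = -1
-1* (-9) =9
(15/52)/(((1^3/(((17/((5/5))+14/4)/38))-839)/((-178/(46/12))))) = 54735/3420859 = 0.02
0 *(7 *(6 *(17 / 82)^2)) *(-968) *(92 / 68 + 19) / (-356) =0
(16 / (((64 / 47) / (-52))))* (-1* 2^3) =4888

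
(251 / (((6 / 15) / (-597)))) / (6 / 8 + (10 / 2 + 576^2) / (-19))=28470930 / 1327067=21.45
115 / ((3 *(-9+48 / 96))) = -230 / 51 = -4.51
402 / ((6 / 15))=1005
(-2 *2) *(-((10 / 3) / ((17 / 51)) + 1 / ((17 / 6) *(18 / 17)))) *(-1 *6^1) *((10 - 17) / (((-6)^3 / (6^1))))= -434 / 9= -48.22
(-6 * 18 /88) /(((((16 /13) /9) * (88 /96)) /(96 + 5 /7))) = -6415929 /6776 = -946.86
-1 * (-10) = 10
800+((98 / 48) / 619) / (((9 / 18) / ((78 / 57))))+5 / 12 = 112965679 / 141132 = 800.43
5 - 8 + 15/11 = -18/11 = -1.64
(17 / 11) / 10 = 0.15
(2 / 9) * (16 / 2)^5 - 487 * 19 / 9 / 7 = 149833 / 21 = 7134.90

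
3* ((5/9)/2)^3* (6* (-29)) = -3625/324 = -11.19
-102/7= -14.57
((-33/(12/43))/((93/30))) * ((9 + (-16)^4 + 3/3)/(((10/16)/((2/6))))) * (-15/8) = 77508145/31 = 2500262.74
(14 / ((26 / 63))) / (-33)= -147 / 143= -1.03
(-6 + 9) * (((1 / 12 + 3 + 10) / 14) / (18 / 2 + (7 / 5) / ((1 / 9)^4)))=785 / 2574432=0.00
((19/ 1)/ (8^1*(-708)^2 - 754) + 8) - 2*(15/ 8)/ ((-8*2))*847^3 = 18272011310409511/ 128299456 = 142416904.02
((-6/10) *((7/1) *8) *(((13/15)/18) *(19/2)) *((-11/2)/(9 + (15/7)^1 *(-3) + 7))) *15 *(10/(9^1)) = 266266/1809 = 147.19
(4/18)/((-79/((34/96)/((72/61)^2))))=-63257/88459776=-0.00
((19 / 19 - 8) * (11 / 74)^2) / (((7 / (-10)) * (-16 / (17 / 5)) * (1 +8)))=-2057 / 394272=-0.01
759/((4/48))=9108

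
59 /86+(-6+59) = 4617 /86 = 53.69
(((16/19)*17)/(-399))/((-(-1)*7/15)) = -1360/17689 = -0.08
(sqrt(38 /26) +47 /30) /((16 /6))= 3 *sqrt(247) /104 +47 /80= 1.04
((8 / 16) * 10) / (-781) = -5 / 781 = -0.01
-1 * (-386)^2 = -148996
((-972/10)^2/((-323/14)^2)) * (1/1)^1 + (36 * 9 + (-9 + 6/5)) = 871015161/2608225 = 333.95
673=673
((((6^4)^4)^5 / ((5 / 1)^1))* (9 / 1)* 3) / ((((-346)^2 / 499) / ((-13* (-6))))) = 46946038634519461626188800447151611382829037283186315564021434023936 / 149645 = 313716052220384654523631300000000000000000000000000000000000000.00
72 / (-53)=-72 / 53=-1.36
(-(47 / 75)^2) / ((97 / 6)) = -4418 / 181875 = -0.02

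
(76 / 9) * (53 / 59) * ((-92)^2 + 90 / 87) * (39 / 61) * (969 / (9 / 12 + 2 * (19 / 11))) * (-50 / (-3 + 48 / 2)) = -22527545.69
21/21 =1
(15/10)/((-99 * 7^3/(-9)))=3/7546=0.00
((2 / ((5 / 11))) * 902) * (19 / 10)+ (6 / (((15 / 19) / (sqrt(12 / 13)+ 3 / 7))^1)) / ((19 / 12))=48 * sqrt(39) / 65+ 1319986 / 175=7547.39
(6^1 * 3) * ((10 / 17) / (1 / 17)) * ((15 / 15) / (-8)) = -45 / 2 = -22.50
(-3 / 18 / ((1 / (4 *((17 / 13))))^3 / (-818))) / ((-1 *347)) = -128602688 / 2287077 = -56.23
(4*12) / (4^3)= 3 / 4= 0.75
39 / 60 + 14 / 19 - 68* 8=-206193 / 380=-542.61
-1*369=-369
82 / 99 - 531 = -52487 / 99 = -530.17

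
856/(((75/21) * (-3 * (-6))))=2996/225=13.32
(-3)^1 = -3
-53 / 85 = -0.62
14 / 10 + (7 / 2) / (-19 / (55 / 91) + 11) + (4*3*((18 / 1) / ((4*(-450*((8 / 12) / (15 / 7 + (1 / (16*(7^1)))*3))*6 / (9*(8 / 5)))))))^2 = 29014603601 / 13769000000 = 2.11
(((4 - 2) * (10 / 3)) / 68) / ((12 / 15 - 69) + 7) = -25 / 15606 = -0.00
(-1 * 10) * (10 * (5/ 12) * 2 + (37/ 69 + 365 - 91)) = -65060/ 23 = -2828.70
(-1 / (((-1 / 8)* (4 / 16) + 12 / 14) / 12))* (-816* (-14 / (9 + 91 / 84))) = -368492544 / 22385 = -16461.58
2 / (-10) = -1 / 5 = -0.20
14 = 14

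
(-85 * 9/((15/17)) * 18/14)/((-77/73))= 569619/539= 1056.81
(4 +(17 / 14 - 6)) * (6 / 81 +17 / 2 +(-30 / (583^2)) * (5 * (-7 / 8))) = -314751389 / 46719288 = -6.74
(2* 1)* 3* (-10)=-60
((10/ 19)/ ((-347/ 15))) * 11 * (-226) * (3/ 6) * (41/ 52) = 3822225/ 171418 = 22.30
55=55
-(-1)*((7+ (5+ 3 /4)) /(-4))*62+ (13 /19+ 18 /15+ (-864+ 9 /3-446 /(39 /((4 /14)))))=-219930499 /207480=-1060.01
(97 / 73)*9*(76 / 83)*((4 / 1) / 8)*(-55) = -301.13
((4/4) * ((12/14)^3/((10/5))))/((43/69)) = 7452/14749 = 0.51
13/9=1.44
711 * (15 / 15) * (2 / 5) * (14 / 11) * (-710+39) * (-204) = 247735152 / 5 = 49547030.40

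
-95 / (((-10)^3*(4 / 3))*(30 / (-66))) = -627 / 4000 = -0.16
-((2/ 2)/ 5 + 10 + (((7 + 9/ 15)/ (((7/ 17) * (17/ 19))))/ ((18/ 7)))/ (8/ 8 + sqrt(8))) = -2852/ 315 - 722 * sqrt(2)/ 315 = -12.30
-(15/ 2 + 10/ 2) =-25/ 2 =-12.50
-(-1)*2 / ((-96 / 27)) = -9 / 16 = -0.56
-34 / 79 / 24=-17 / 948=-0.02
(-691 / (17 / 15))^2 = 107433225 / 289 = 371741.26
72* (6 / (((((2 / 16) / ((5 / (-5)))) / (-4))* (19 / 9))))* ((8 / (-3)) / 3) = -110592 / 19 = -5820.63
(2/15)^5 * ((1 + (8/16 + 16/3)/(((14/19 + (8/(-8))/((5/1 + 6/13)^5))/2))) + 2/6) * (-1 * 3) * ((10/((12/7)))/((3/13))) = -0.05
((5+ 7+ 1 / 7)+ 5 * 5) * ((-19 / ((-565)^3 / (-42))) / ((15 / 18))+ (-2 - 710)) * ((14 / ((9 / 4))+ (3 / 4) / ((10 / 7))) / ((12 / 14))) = -5068812428598919 / 24348886875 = -208174.30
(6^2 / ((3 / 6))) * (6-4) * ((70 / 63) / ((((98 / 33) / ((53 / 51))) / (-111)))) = -5177040 / 833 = -6214.93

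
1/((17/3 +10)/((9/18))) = 0.03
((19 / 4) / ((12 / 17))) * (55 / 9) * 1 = 17765 / 432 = 41.12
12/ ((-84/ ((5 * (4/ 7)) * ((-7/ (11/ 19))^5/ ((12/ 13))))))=55204627205/ 483153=114259.10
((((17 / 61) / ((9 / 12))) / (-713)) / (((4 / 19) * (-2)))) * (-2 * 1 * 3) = -323 / 43493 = -0.01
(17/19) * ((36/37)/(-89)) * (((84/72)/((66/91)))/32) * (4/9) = -10829/49553064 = -0.00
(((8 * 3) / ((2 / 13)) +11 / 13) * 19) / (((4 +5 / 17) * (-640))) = -658597 / 607360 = -1.08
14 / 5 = 2.80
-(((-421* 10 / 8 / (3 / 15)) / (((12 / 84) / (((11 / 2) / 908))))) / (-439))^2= -656788680625 / 10169057698816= -0.06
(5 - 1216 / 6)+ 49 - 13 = -485 / 3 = -161.67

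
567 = 567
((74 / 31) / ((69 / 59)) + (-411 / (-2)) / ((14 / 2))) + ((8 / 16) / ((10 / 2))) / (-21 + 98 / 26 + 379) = 11055121972 / 352090095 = 31.40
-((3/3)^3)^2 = -1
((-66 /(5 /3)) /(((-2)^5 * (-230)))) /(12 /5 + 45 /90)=-99 /53360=-0.00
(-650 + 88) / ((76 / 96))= -709.89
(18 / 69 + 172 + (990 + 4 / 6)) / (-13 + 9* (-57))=-40121 / 18147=-2.21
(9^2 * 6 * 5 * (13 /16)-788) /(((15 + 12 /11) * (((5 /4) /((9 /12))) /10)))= 104401 /236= 442.38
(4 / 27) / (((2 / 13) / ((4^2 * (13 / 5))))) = 5408 / 135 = 40.06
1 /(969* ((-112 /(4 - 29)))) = 25 /108528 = 0.00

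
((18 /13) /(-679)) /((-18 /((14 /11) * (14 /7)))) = 4 /13871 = 0.00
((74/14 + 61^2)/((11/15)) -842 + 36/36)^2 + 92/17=1812272098621/100793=17980138.49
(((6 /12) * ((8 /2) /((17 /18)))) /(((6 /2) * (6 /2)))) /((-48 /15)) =-0.07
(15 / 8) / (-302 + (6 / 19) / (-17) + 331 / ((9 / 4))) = -43605 / 3602528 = -0.01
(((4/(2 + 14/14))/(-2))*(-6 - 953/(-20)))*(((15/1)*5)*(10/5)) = -4165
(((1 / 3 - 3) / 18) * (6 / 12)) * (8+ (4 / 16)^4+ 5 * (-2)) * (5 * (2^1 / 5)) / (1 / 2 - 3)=-511 / 4320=-0.12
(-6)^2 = 36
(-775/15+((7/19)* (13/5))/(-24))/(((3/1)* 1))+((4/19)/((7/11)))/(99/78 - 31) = -70924449/4112360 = -17.25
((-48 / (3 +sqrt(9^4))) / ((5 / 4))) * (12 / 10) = -96 / 175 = -0.55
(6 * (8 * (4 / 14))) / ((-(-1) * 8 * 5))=12 / 35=0.34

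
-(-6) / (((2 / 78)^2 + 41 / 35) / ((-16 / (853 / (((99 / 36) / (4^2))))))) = -1756755 / 106447576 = -0.02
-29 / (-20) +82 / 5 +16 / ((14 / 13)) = 4579 / 140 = 32.71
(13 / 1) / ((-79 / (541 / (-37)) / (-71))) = -499343 / 2923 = -170.83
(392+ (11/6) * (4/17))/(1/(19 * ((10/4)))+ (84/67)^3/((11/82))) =3145173431345/117906414123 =26.68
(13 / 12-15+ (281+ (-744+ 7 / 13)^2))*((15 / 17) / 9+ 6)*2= 348782875295 / 51714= 6744457.50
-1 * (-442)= 442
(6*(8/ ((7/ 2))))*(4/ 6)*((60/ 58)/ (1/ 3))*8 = 46080/ 203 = 227.00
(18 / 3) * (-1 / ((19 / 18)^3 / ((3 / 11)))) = -104976 / 75449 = -1.39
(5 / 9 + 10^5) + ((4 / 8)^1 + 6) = 1800127 / 18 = 100007.06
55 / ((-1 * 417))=-55 / 417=-0.13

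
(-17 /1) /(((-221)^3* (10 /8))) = 4 /3174665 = 0.00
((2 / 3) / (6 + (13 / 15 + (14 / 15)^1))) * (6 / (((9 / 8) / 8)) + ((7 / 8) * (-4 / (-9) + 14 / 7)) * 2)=325 / 81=4.01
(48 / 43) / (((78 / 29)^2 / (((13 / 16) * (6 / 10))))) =841 / 11180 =0.08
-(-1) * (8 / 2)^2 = 16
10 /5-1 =1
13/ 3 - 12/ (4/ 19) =-52.67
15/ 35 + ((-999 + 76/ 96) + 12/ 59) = -9887977/ 9912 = -997.58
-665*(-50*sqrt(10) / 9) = 33250*sqrt(10) / 9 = 11682.86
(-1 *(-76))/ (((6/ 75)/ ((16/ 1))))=15200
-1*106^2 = -11236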